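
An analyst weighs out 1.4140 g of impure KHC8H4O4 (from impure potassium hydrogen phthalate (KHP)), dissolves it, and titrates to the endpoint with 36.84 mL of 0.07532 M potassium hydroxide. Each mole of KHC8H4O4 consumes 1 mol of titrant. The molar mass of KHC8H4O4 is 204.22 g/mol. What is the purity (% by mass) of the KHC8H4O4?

n(KOH) = 0.07532 x 0.03684 = 0.002775 mol.
n(KHC8H4O4) = 0.002775 / 1 = 0.002775 mol.
mass of KHC8H4O4 = 0.002775 x 204.22 = 0.5667 g.
% purity = 0.5667 / 1.4140 x 100 = 40.1%.

40.1%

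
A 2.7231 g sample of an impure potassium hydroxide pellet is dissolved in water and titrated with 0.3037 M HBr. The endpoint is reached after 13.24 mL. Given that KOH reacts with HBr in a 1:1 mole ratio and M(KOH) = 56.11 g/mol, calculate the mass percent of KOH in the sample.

8.29%

n(HBr) = 0.3037 x 0.01324 = 0.004021 mol.
n(KOH) = 0.004021 / 1 = 0.004021 mol.
mass of KOH = 0.004021 x 56.11 = 0.2256 g.
% purity = 0.2256 / 2.7231 x 100 = 8.29%.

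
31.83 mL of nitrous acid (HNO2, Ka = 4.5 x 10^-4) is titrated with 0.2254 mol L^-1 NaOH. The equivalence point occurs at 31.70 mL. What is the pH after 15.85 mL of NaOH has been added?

15.85 mL is exactly half the equivalence volume (31.70/2), i.e. the half-equivalence point.
There, n(HA) = n(A^-), so pH = pKa = -log(4.5 x 10^-4) = 3.35.

3.35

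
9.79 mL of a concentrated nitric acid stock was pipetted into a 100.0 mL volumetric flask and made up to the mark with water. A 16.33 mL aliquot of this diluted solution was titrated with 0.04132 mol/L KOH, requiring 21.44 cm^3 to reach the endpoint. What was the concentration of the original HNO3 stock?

0.554 M

n(KOH) = 0.04132 x 0.02144 = 0.0008859 mol.
n(HNO3) in the aliquot = 0.0008859 mol.
[diluted HNO3] = 0.0008859 / 0.01633 = 0.05425 M.
Dilution factor = 100.0/9.790 = 10.21, so [stock] = 0.05425 x 10.21 = 0.554 M.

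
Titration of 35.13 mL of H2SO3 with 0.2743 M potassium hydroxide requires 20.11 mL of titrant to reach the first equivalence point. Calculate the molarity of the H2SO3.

0.157 M

n(KOH) = 0.2743 x 0.02011 = 0.005516 mol.
At the first equivalence point, 1 mol OH^- react per mol H2SO3, so n(H2SO3) = 0.005516 / 1 = 0.005516 mol.
[H2SO3] = 0.005516 / 0.03513 L = 0.157 M.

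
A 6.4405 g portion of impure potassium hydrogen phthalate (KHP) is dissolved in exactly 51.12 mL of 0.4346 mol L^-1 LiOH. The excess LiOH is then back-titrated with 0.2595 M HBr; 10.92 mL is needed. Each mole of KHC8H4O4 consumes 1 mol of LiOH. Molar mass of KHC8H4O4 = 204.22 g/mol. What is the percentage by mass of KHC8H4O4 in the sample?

61.5%

Total n(LiOH) added = 0.4346 x 0.05112 = 0.02222 mol.
n(HBr) used = 0.2595 x 0.01092 = 0.002834 mol, which equals the excess n(LiOH).
So n(LiOH) consumed by the sample = 0.02222 - 0.002834 = 0.01938 mol.
n(KHC8H4O4) = 0.01938 / 1 = 0.01938 mol.
mass KHC8H4O4 = 0.01938 x 204.22 = 3.958 g, so %KHC8H4O4 = 3.958/6.4405 x 100 = 61.5%.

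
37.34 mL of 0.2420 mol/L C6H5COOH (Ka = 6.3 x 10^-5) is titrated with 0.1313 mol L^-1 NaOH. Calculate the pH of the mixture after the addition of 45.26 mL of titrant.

4.48

Initial n(C6H5COOH) = 0.2420 x 0.03734 = 0.009036 mol.
n(NaOH) added = 0.1313 x 0.04526 = 0.005943 mol, converting that many moles of C6H5COOH to C6H5COO-.
Remaining n(C6H5COOH) = 0.003094 mol; n(C6H5COO-) = 0.005943 mol.
By Henderson-Hasselbalch, pH = pKa + log([A^-]/[HA]) = 4.20 + log(0.005943/0.003094) = 4.20 + (+0.28) = 4.48.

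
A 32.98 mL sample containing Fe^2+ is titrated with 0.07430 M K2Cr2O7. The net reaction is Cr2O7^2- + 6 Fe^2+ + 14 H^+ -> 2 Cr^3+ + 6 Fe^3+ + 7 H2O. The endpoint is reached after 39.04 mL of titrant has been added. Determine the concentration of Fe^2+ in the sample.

0.528 M

n(K2Cr2O7) = 0.07430 x 0.03904 = 0.002901 mol.
From the balanced equation, 1 mol K2Cr2O7 reacts with 6 mol Fe^2+, so n(Fe^2+) = 0.002901 x 6/1 = 0.01740 mol.
[Fe^2+] = 0.01740 / 0.03298 L = 0.528 M.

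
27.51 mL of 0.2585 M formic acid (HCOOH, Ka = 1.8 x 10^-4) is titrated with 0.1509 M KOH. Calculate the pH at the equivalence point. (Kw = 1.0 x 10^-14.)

8.36

n(HCOOH) = 0.2585 x 0.02751 = 0.007111 mol; V(KOH) at equivalence = 0.007111/0.1509 = 0.04713 L.
At equivalence all the acid is converted to HCOO-; total volume = 0.02751 + 0.04713 = 0.07464 L, so [HCOO-] = 0.007111/0.07464 = 0.09528 M.
Kb = Kw/Ka = 1.0e-14 / 1.8 x 10^-4 = 5.56e-11.
[OH^-] = sqrt(Kb x [HCOO-]) = sqrt(5.56e-11 x 0.09528) = 2.30e-6 M.
pOH = 5.64, so pH = 14.00 - 5.64 = 8.36.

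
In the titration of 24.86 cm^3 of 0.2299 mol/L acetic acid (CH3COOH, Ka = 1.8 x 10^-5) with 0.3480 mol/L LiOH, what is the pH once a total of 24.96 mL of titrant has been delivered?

12.78

n(acid) = 0.2299 x 0.02486 = 0.005715 mol; n(LiOH) added = 0.3480 x 0.02496 = 0.008686 mol.
Base is in excess by 0.008686 - 0.005715 = 0.002971 mol in a total volume of 0.04982 L.
[OH^-] = 0.002971/0.04982 = 0.05963 M, so pOH = 1.22 and pH = 14.00 - 1.22 = 12.78.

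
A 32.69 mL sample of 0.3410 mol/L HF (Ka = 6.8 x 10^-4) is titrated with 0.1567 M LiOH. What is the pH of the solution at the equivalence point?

n(HF) = 0.3410 x 0.03269 = 0.01115 mol; V(LiOH) at equivalence = 0.01115/0.1567 = 0.07114 L.
At equivalence all the acid is converted to F-; total volume = 0.03269 + 0.07114 = 0.1038 L, so [F-] = 0.01115/0.1038 = 0.1074 M.
Kb = Kw/Ka = 1.0e-14 / 6.8 x 10^-4 = 1.47e-11.
[OH^-] = sqrt(Kb x [F-]) = sqrt(1.47e-11 x 0.1074) = 1.26e-6 M.
pOH = 5.90, so pH = 14.00 - 5.90 = 8.10.

8.10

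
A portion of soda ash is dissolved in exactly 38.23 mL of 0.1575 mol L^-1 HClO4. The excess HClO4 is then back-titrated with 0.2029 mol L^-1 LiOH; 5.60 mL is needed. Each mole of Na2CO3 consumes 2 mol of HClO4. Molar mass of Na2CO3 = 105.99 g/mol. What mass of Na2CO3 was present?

0.259 g

Total n(HClO4) added = 0.1575 x 0.03823 = 0.006021 mol.
n(LiOH) used = 0.2029 x 0.005600 = 0.001136 mol, which equals the excess n(HClO4).
So n(HClO4) consumed by the sample = 0.006021 - 0.001136 = 0.004885 mol.
n(Na2CO3) = 0.004885 / 2 = 0.002442 mol.
mass = 0.002442 mol x 105.99 g/mol = 0.259 g.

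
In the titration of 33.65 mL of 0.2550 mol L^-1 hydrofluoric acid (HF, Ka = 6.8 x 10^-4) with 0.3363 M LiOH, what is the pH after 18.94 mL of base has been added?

Initial n(HF) = 0.2550 x 0.03365 = 0.008581 mol.
n(LiOH) added = 0.3363 x 0.01894 = 0.006370 mol, converting that many moles of HF to F-.
Remaining n(HF) = 0.002211 mol; n(F-) = 0.006370 mol.
By Henderson-Hasselbalch, pH = pKa + log([A^-]/[HA]) = 3.17 + log(0.006370/0.002211) = 3.17 + (+0.46) = 3.63.

3.63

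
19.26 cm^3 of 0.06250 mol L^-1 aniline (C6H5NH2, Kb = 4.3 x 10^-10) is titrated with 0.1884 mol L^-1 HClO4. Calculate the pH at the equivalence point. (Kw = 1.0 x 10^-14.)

n(C6H5NH2) = 0.06250 x 0.01926 = 0.001204 mol; V(HClO4) at equivalence = 0.001204/0.1884 = 0.006389 L.
At equivalence the base is fully converted to C6H5NH3+; total volume = 0.02565 L, so [C6H5NH3+] = 0.001204/0.02565 = 0.04693 M.
Ka(C6H5NH3+) = Kw/Kb = 1.0e-14 / 4.3 x 10^-10 = 2.33e-5.
[H^+] = sqrt(Ka x [C6H5NH3+]) = sqrt(2.33e-5 x 0.04693) = 0.00104 M.
pH = -log(0.00104) = 2.98.

2.98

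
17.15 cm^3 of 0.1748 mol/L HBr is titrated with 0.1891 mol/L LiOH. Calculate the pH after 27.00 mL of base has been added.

12.68

n(acid) = 0.1748 x 0.01715 = 0.002998 mol; n(LiOH) added = 0.1891 x 0.02700 = 0.005106 mol.
Base is in excess by 0.005106 - 0.002998 = 0.002108 mol in a total volume of 0.04415 L.
[OH^-] = 0.002108/0.04415 = 0.04774 M, so pOH = 1.32 and pH = 14.00 - 1.32 = 12.68.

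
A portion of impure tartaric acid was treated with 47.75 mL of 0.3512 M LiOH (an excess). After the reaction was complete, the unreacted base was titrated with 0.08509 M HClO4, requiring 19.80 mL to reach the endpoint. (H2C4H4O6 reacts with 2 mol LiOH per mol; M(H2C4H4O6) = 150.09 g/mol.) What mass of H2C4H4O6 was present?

1.13 g

Total n(LiOH) added = 0.3512 x 0.04775 = 0.01677 mol.
n(HClO4) used = 0.08509 x 0.01980 = 0.001685 mol, which equals the excess n(LiOH).
So n(LiOH) consumed by the sample = 0.01677 - 0.001685 = 0.01509 mol.
n(H2C4H4O6) = 0.01509 / 2 = 0.007543 mol.
mass = 0.007543 mol x 150.09 g/mol = 1.13 g.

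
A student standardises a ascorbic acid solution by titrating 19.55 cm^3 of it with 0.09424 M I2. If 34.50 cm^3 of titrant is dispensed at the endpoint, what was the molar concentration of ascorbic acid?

n(I2) = 0.09424 x 0.03450 = 0.003251 mol.
From the balanced equation, 1 mol I2 reacts with 1 mol ascorbic acid, so n(ascorbic acid) = 0.003251 x 1/1 = 0.003251 mol.
[ascorbic acid] = 0.003251 / 0.01955 L = 0.166 M.

0.166 M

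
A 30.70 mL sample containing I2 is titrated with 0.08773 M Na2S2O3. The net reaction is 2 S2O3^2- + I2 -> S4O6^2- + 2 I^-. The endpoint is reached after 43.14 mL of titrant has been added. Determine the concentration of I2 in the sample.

n(Na2S2O3) = 0.08773 x 0.04314 = 0.003785 mol.
From the balanced equation, 2 mol Na2S2O3 reacts with 1 mol I2, so n(I2) = 0.003785 x 1/2 = 0.001892 mol.
[I2] = 0.001892 / 0.03070 L = 0.0616 M.

0.0616 M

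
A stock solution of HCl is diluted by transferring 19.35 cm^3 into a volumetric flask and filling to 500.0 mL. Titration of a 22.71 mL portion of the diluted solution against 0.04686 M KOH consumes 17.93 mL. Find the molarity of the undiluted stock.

0.956 M

n(KOH) = 0.04686 x 0.01793 = 0.0008402 mol.
n(HCl) in the aliquot = 0.0008402 mol.
[diluted HCl] = 0.0008402 / 0.02271 = 0.03700 M.
Dilution factor = 500.0/19.35 = 25.84, so [stock] = 0.03700 x 25.84 = 0.956 M.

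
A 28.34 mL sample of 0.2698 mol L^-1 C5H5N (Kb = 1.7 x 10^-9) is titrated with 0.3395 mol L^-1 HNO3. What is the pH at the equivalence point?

n(C5H5N) = 0.2698 x 0.02834 = 0.007646 mol; V(HNO3) at equivalence = 0.007646/0.3395 = 0.02252 L.
At equivalence the base is fully converted to C5H5NH+; total volume = 0.05086 L, so [C5H5NH+] = 0.007646/0.05086 = 0.1503 M.
Ka(C5H5NH+) = Kw/Kb = 1.0e-14 / 1.7 x 10^-9 = 5.88e-6.
[H^+] = sqrt(Ka x [C5H5NH+]) = sqrt(5.88e-6 x 0.1503) = 0.000940 M.
pH = -log(0.000940) = 3.03.

3.03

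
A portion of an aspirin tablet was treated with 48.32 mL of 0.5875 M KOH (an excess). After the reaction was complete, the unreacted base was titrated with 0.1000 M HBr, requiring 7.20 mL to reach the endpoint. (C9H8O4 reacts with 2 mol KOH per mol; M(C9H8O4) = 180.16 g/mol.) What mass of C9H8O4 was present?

Total n(KOH) added = 0.5875 x 0.04832 = 0.02839 mol.
n(HBr) used = 0.1000 x 0.007200 = 0.0007200 mol, which equals the excess n(KOH).
So n(KOH) consumed by the sample = 0.02839 - 0.0007200 = 0.02767 mol.
n(C9H8O4) = 0.02767 / 2 = 0.01383 mol.
mass = 0.01383 mol x 180.16 g/mol = 2.49 g.

2.49 g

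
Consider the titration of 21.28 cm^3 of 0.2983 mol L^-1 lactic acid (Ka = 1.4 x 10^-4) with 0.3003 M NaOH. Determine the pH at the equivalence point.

8.51

n(HC3H5O3) = 0.2983 x 0.02128 = 0.006348 mol; V(NaOH) at equivalence = 0.006348/0.3003 = 0.02114 L.
At equivalence all the acid is converted to C3H5O3-; total volume = 0.02128 + 0.02114 = 0.04242 L, so [C3H5O3-] = 0.006348/0.04242 = 0.1496 M.
Kb = Kw/Ka = 1.0e-14 / 1.4 x 10^-4 = 7.14e-11.
[OH^-] = sqrt(Kb x [C3H5O3-]) = sqrt(7.14e-11 x 0.1496) = 3.27e-6 M.
pOH = 5.49, so pH = 14.00 - 5.49 = 8.51.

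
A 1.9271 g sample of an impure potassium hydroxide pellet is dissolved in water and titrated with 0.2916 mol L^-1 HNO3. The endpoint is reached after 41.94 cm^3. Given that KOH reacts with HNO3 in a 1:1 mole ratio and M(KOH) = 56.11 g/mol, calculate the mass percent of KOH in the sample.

n(HNO3) = 0.2916 x 0.04194 = 0.01223 mol.
n(KOH) = 0.01223 / 1 = 0.01223 mol.
mass of KOH = 0.01223 x 56.11 = 0.6862 g.
% purity = 0.6862 / 1.9271 x 100 = 35.6%.

35.6%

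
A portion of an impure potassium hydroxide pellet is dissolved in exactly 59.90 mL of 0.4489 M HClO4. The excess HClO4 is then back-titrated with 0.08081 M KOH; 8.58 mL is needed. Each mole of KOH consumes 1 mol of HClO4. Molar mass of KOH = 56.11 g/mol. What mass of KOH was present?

1.47 g

Total n(HClO4) added = 0.4489 x 0.05990 = 0.02689 mol.
n(KOH) used = 0.08081 x 0.008580 = 0.0006933 mol, which equals the excess n(HClO4).
So n(HClO4) consumed by the sample = 0.02689 - 0.0006933 = 0.02620 mol.
n(KOH) = 0.02620 / 1 = 0.02620 mol.
mass = 0.02620 mol x 56.11 g/mol = 1.47 g.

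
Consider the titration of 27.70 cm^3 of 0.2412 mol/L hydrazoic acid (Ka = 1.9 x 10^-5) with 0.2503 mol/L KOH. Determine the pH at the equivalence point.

n(HN3) = 0.2412 x 0.02770 = 0.006681 mol; V(KOH) at equivalence = 0.006681/0.2503 = 0.02669 L.
At equivalence all the acid is converted to N3-; total volume = 0.02770 + 0.02669 = 0.05439 L, so [N3-] = 0.006681/0.05439 = 0.1228 M.
Kb = Kw/Ka = 1.0e-14 / 1.9 x 10^-5 = 5.26e-10.
[OH^-] = sqrt(Kb x [N3-]) = sqrt(5.26e-10 x 0.1228) = 8.04e-6 M.
pOH = 5.09, so pH = 14.00 - 5.09 = 8.91.

8.91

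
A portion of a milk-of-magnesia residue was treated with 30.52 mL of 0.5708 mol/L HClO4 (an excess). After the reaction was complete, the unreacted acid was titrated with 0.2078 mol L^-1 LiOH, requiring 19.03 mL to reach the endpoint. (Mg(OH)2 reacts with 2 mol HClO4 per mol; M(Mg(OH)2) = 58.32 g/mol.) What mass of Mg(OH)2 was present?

0.393 g

Total n(HClO4) added = 0.5708 x 0.03052 = 0.01742 mol.
n(LiOH) used = 0.2078 x 0.01903 = 0.003954 mol, which equals the excess n(HClO4).
So n(HClO4) consumed by the sample = 0.01742 - 0.003954 = 0.01347 mol.
n(Mg(OH)2) = 0.01347 / 2 = 0.006733 mol.
mass = 0.006733 mol x 58.32 g/mol = 0.393 g.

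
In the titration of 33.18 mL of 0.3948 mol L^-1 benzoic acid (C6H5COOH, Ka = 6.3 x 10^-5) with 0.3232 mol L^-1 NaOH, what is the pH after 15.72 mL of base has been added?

Initial n(C6H5COOH) = 0.3948 x 0.03318 = 0.01310 mol.
n(NaOH) added = 0.3232 x 0.01572 = 0.005081 mol, converting that many moles of C6H5COOH to C6H5COO-.
Remaining n(C6H5COOH) = 0.008019 mol; n(C6H5COO-) = 0.005081 mol.
By Henderson-Hasselbalch, pH = pKa + log([A^-]/[HA]) = 4.20 + log(0.005081/0.008019) = 4.20 + (-0.20) = 4.00.

4.00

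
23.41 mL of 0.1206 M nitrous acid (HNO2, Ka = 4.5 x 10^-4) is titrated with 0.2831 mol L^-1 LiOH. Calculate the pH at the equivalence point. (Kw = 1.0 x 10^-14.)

8.14

n(HNO2) = 0.1206 x 0.02341 = 0.002823 mol; V(LiOH) at equivalence = 0.002823/0.2831 = 0.009973 L.
At equivalence all the acid is converted to NO2-; total volume = 0.02341 + 0.009973 = 0.03338 L, so [NO2-] = 0.002823/0.03338 = 0.08457 M.
Kb = Kw/Ka = 1.0e-14 / 4.5 x 10^-4 = 2.22e-11.
[OH^-] = sqrt(Kb x [NO2-]) = sqrt(2.22e-11 x 0.08457) = 1.37e-6 M.
pOH = 5.86, so pH = 14.00 - 5.86 = 8.14.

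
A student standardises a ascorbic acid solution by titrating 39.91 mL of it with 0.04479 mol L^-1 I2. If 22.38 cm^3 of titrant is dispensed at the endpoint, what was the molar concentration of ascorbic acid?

0.0251 M

n(I2) = 0.04479 x 0.02238 = 0.001002 mol.
From the balanced equation, 1 mol I2 reacts with 1 mol ascorbic acid, so n(ascorbic acid) = 0.001002 x 1/1 = 0.001002 mol.
[ascorbic acid] = 0.001002 / 0.03991 L = 0.0251 M.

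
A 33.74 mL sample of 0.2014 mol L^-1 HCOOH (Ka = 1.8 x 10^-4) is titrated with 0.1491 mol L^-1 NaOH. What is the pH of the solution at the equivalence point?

n(HCOOH) = 0.2014 x 0.03374 = 0.006795 mol; V(NaOH) at equivalence = 0.006795/0.1491 = 0.04558 L.
At equivalence all the acid is converted to HCOO-; total volume = 0.03374 + 0.04558 = 0.07932 L, so [HCOO-] = 0.006795/0.07932 = 0.08567 M.
Kb = Kw/Ka = 1.0e-14 / 1.8 x 10^-4 = 5.56e-11.
[OH^-] = sqrt(Kb x [HCOO-]) = sqrt(5.56e-11 x 0.08567) = 2.18e-6 M.
pOH = 5.66, so pH = 14.00 - 5.66 = 8.34.

8.34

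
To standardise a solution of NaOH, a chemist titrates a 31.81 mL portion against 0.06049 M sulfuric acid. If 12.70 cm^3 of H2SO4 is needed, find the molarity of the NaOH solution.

0.0483 M

n(H2SO4) delivered = 0.06049 x 0.01270 = 0.0007682 mol.
The reaction is 2 NaOH + 1 H2SO4, so n(NaOH) = 0.0007682 x 2/1 = 0.001536 mol.
[NaOH] = 0.001536 mol / 0.03181 L = 0.0483 M.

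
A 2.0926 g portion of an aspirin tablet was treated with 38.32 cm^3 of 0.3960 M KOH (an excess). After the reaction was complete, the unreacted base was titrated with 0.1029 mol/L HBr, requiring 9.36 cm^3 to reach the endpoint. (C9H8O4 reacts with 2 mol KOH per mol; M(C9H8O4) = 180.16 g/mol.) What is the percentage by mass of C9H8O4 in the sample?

61.2%

Total n(KOH) added = 0.3960 x 0.03832 = 0.01517 mol.
n(HBr) used = 0.1029 x 0.009360 = 0.0009631 mol, which equals the excess n(KOH).
So n(KOH) consumed by the sample = 0.01517 - 0.0009631 = 0.01421 mol.
n(C9H8O4) = 0.01421 / 2 = 0.007106 mol.
mass C9H8O4 = 0.007106 x 180.16 = 1.280 g, so %C9H8O4 = 1.280/2.0926 x 100 = 61.2%.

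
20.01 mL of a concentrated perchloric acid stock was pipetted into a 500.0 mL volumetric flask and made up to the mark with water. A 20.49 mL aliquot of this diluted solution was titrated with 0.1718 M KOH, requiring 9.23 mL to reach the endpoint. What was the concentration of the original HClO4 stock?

n(KOH) = 0.1718 x 0.009230 = 0.001586 mol.
n(HClO4) in the aliquot = 0.001586 mol.
[diluted HClO4] = 0.001586 / 0.02049 = 0.07739 M.
Dilution factor = 500.0/20.01 = 24.99, so [stock] = 0.07739 x 24.99 = 1.93 M.

1.93 M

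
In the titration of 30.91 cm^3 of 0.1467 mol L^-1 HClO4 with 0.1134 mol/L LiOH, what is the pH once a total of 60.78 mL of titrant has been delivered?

12.41

n(acid) = 0.1467 x 0.03091 = 0.004534 mol; n(LiOH) added = 0.1134 x 0.06078 = 0.006892 mol.
Base is in excess by 0.006892 - 0.004534 = 0.002358 mol in a total volume of 0.09169 L.
[OH^-] = 0.002358/0.09169 = 0.02572 M, so pOH = 1.59 and pH = 14.00 - 1.59 = 12.41.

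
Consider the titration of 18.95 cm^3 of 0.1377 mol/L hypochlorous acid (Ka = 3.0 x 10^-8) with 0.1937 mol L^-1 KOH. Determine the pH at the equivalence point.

n(HClO) = 0.1377 x 0.01895 = 0.002609 mol; V(KOH) at equivalence = 0.002609/0.1937 = 0.01347 L.
At equivalence all the acid is converted to ClO-; total volume = 0.01895 + 0.01347 = 0.03242 L, so [ClO-] = 0.002609/0.03242 = 0.08048 M.
Kb = Kw/Ka = 1.0e-14 / 3.0 x 10^-8 = 3.33e-7.
[OH^-] = sqrt(Kb x [ClO-]) = sqrt(3.33e-7 x 0.08048) = 0.000164 M.
pOH = 3.79, so pH = 14.00 - 3.79 = 10.21.

10.21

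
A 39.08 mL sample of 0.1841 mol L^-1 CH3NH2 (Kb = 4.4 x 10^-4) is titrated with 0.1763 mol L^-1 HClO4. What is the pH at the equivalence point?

5.84

n(CH3NH2) = 0.1841 x 0.03908 = 0.007195 mol; V(HClO4) at equivalence = 0.007195/0.1763 = 0.04081 L.
At equivalence the base is fully converted to CH3NH3+; total volume = 0.07989 L, so [CH3NH3+] = 0.007195/0.07989 = 0.09006 M.
Ka(CH3NH3+) = Kw/Kb = 1.0e-14 / 4.4 x 10^-4 = 2.27e-11.
[H^+] = sqrt(Ka x [CH3NH3+]) = sqrt(2.27e-11 x 0.09006) = 1.43e-6 M.
pH = -log(1.43e-6) = 5.84.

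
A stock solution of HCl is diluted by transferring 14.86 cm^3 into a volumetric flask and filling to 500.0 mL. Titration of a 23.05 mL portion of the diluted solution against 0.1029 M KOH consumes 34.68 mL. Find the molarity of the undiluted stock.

5.21 M

n(KOH) = 0.1029 x 0.03468 = 0.003569 mol.
n(HCl) in the aliquot = 0.003569 mol.
[diluted HCl] = 0.003569 / 0.02305 = 0.1548 M.
Dilution factor = 500.0/14.86 = 33.65, so [stock] = 0.1548 x 33.65 = 5.21 M.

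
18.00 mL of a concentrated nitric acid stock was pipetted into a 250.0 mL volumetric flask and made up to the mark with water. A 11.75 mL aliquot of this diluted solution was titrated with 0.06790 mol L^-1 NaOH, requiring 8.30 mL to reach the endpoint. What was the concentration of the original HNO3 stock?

0.666 M

n(NaOH) = 0.06790 x 0.008300 = 0.0005636 mol.
n(HNO3) in the aliquot = 0.0005636 mol.
[diluted HNO3] = 0.0005636 / 0.01175 = 0.04796 M.
Dilution factor = 250.0/18.00 = 13.89, so [stock] = 0.04796 x 13.89 = 0.666 M.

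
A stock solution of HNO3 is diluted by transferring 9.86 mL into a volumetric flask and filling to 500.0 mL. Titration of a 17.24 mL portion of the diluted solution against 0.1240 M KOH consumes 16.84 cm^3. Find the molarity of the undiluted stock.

n(KOH) = 0.1240 x 0.01684 = 0.002088 mol.
n(HNO3) in the aliquot = 0.002088 mol.
[diluted HNO3] = 0.002088 / 0.01724 = 0.1211 M.
Dilution factor = 500.0/9.860 = 50.71, so [stock] = 0.1211 x 50.71 = 6.14 M.

6.14 M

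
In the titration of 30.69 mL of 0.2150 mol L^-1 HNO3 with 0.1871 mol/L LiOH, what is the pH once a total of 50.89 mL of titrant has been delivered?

12.55

n(acid) = 0.2150 x 0.03069 = 0.006598 mol; n(LiOH) added = 0.1871 x 0.05089 = 0.009522 mol.
Base is in excess by 0.009522 - 0.006598 = 0.002923 mol in a total volume of 0.08158 L.
[OH^-] = 0.002923/0.08158 = 0.03583 M, so pOH = 1.45 and pH = 14.00 - 1.45 = 12.55.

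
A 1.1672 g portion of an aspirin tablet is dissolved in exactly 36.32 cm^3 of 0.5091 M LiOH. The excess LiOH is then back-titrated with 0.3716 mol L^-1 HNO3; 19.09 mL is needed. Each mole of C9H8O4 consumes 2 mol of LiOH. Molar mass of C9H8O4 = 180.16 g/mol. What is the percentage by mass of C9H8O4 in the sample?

Total n(LiOH) added = 0.5091 x 0.03632 = 0.01849 mol.
n(HNO3) used = 0.3716 x 0.01909 = 0.007094 mol, which equals the excess n(LiOH).
So n(LiOH) consumed by the sample = 0.01849 - 0.007094 = 0.01140 mol.
n(C9H8O4) = 0.01140 / 2 = 0.005698 mol.
mass C9H8O4 = 0.005698 x 180.16 = 1.027 g, so %C9H8O4 = 1.027/1.1672 x 100 = 88.0%.

88.0%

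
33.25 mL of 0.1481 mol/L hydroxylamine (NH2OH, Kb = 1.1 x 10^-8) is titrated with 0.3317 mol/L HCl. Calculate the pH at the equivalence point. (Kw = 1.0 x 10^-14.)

3.52

n(NH2OH) = 0.1481 x 0.03325 = 0.004924 mol; V(HCl) at equivalence = 0.004924/0.3317 = 0.01485 L.
At equivalence the base is fully converted to NH3OH+; total volume = 0.04810 L, so [NH3OH+] = 0.004924/0.04810 = 0.1024 M.
Ka(NH3OH+) = Kw/Kb = 1.0e-14 / 1.1 x 10^-8 = 9.09e-7.
[H^+] = sqrt(Ka x [NH3OH+]) = sqrt(9.09e-7 x 0.1024) = 0.000305 M.
pH = -log(0.000305) = 3.52.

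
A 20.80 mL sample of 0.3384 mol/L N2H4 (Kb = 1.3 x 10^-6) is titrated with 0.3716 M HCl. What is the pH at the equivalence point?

n(N2H4) = 0.3384 x 0.02080 = 0.007039 mol; V(HCl) at equivalence = 0.007039/0.3716 = 0.01894 L.
At equivalence the base is fully converted to N2H5+; total volume = 0.03974 L, so [N2H5+] = 0.007039/0.03974 = 0.1771 M.
Ka(N2H5+) = Kw/Kb = 1.0e-14 / 1.3 x 10^-6 = 7.69e-9.
[H^+] = sqrt(Ka x [N2H5+]) = sqrt(7.69e-9 x 0.1771) = 3.69e-5 M.
pH = -log(3.69e-5) = 4.43.

4.43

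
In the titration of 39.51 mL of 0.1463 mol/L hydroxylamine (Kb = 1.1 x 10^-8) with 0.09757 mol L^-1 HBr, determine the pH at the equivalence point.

n(NH2OH) = 0.1463 x 0.03951 = 0.005780 mol; V(HBr) at equivalence = 0.005780/0.09757 = 0.05924 L.
At equivalence the base is fully converted to NH3OH+; total volume = 0.09875 L, so [NH3OH+] = 0.005780/0.09875 = 0.05853 M.
Ka(NH3OH+) = Kw/Kb = 1.0e-14 / 1.1 x 10^-8 = 9.09e-7.
[H^+] = sqrt(Ka x [NH3OH+]) = sqrt(9.09e-7 x 0.05853) = 0.000231 M.
pH = -log(0.000231) = 3.64.

3.64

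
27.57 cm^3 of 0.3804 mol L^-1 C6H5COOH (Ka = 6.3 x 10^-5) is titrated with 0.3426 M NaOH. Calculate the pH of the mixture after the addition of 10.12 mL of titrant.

3.89

Initial n(C6H5COOH) = 0.3804 x 0.02757 = 0.01049 mol.
n(NaOH) added = 0.3426 x 0.01012 = 0.003467 mol, converting that many moles of C6H5COOH to C6H5COO-.
Remaining n(C6H5COOH) = 0.007021 mol; n(C6H5COO-) = 0.003467 mol.
By Henderson-Hasselbalch, pH = pKa + log([A^-]/[HA]) = 4.20 + log(0.003467/0.007021) = 4.20 + (-0.31) = 3.89.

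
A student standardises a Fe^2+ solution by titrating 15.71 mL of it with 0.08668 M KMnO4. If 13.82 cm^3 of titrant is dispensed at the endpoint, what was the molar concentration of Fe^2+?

n(KMnO4) = 0.08668 x 0.01382 = 0.001198 mol.
From the balanced equation, 1 mol KMnO4 reacts with 5 mol Fe^2+, so n(Fe^2+) = 0.001198 x 5/1 = 0.005990 mol.
[Fe^2+] = 0.005990 / 0.01571 L = 0.381 M.

0.381 M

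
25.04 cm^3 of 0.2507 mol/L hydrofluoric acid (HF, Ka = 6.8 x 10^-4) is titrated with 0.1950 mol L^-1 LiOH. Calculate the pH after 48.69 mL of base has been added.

n(acid) = 0.2507 x 0.02504 = 0.006278 mol; n(LiOH) added = 0.1950 x 0.04869 = 0.009495 mol.
Base is in excess by 0.009495 - 0.006278 = 0.003217 mol in a total volume of 0.07373 L.
[OH^-] = 0.003217/0.07373 = 0.04363 M, so pOH = 1.36 and pH = 14.00 - 1.36 = 12.64.

12.64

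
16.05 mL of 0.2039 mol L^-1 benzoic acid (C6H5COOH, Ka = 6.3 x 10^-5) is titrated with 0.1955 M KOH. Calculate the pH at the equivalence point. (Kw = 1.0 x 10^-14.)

n(C6H5COOH) = 0.2039 x 0.01605 = 0.003273 mol; V(KOH) at equivalence = 0.003273/0.1955 = 0.01674 L.
At equivalence all the acid is converted to C6H5COO-; total volume = 0.01605 + 0.01674 = 0.03279 L, so [C6H5COO-] = 0.003273/0.03279 = 0.09981 M.
Kb = Kw/Ka = 1.0e-14 / 6.3 x 10^-5 = 1.59e-10.
[OH^-] = sqrt(Kb x [C6H5COO-]) = sqrt(1.59e-10 x 0.09981) = 3.98e-6 M.
pOH = 5.40, so pH = 14.00 - 5.40 = 8.60.

8.60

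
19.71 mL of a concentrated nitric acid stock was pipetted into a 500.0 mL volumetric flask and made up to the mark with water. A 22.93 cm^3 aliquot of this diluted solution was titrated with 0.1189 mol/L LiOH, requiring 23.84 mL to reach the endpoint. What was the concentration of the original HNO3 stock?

3.14 M

n(LiOH) = 0.1189 x 0.02384 = 0.002835 mol.
n(HNO3) in the aliquot = 0.002835 mol.
[diluted HNO3] = 0.002835 / 0.02293 = 0.1236 M.
Dilution factor = 500.0/19.71 = 25.37, so [stock] = 0.1236 x 25.37 = 3.14 M.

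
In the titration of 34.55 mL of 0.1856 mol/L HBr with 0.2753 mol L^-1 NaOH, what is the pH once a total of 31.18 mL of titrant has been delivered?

n(acid) = 0.1856 x 0.03455 = 0.006412 mol; n(NaOH) added = 0.2753 x 0.03118 = 0.008584 mol.
Base is in excess by 0.008584 - 0.006412 = 0.002171 mol in a total volume of 0.06573 L.
[OH^-] = 0.002171/0.06573 = 0.03303 M, so pOH = 1.48 and pH = 14.00 - 1.48 = 12.52.

12.52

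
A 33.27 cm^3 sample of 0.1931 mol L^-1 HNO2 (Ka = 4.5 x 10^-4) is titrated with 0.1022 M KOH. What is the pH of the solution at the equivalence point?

n(HNO2) = 0.1931 x 0.03327 = 0.006424 mol; V(KOH) at equivalence = 0.006424/0.1022 = 0.06286 L.
At equivalence all the acid is converted to NO2-; total volume = 0.03327 + 0.06286 = 0.09613 L, so [NO2-] = 0.006424/0.09613 = 0.06683 M.
Kb = Kw/Ka = 1.0e-14 / 4.5 x 10^-4 = 2.22e-11.
[OH^-] = sqrt(Kb x [NO2-]) = sqrt(2.22e-11 x 0.06683) = 1.22e-6 M.
pOH = 5.91, so pH = 14.00 - 5.91 = 8.09.

8.09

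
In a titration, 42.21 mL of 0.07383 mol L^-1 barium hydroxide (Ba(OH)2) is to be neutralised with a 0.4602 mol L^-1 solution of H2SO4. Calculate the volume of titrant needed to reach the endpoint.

n(Ba(OH)2) = 0.07383 mol/L x 0.04221 L = 0.003116 mol.
At equivalence n(H2SO4) = n(Ba(OH)2) = 0.003116 mol.
V(H2SO4) = 0.003116 / 0.4602 = 0.006772 L = 6.77 mL.

6.77 mL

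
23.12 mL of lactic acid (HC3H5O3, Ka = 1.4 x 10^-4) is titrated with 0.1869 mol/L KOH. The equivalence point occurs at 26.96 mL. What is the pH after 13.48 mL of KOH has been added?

3.85

13.48 mL is exactly half the equivalence volume (26.96/2), i.e. the half-equivalence point.
There, n(HA) = n(A^-), so pH = pKa = -log(1.4 x 10^-4) = 3.85.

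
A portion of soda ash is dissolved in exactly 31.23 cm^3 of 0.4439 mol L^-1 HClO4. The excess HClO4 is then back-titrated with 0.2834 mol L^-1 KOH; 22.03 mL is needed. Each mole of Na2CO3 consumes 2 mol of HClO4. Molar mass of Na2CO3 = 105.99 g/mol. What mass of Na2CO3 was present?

0.404 g

Total n(HClO4) added = 0.4439 x 0.03123 = 0.01386 mol.
n(KOH) used = 0.2834 x 0.02203 = 0.006243 mol, which equals the excess n(HClO4).
So n(HClO4) consumed by the sample = 0.01386 - 0.006243 = 0.007620 mol.
n(Na2CO3) = 0.007620 / 2 = 0.003810 mol.
mass = 0.003810 mol x 105.99 g/mol = 0.404 g.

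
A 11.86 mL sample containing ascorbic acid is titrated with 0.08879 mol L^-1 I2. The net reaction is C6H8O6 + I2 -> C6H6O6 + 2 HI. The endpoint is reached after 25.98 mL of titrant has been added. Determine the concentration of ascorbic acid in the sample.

n(I2) = 0.08879 x 0.02598 = 0.002307 mol.
From the balanced equation, 1 mol I2 reacts with 1 mol ascorbic acid, so n(ascorbic acid) = 0.002307 x 1/1 = 0.002307 mol.
[ascorbic acid] = 0.002307 / 0.01186 L = 0.194 M.

0.194 M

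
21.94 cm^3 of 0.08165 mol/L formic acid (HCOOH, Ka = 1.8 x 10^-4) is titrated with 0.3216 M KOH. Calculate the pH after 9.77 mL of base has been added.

12.63

n(acid) = 0.08165 x 0.02194 = 0.001791 mol; n(KOH) added = 0.3216 x 0.009770 = 0.003142 mol.
Base is in excess by 0.003142 - 0.001791 = 0.001351 mol in a total volume of 0.03171 L.
[OH^-] = 0.001351/0.03171 = 0.04259 M, so pOH = 1.37 and pH = 14.00 - 1.37 = 12.63.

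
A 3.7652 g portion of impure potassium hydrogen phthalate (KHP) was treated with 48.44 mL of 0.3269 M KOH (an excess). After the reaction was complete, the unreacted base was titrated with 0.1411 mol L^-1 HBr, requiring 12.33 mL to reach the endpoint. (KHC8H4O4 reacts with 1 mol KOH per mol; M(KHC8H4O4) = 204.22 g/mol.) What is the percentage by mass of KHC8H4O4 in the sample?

Total n(KOH) added = 0.3269 x 0.04844 = 0.01584 mol.
n(HBr) used = 0.1411 x 0.01233 = 0.001740 mol, which equals the excess n(KOH).
So n(KOH) consumed by the sample = 0.01584 - 0.001740 = 0.01410 mol.
n(KHC8H4O4) = 0.01410 / 1 = 0.01410 mol.
mass KHC8H4O4 = 0.01410 x 204.22 = 2.879 g, so %KHC8H4O4 = 2.879/3.7652 x 100 = 76.5%.

76.5%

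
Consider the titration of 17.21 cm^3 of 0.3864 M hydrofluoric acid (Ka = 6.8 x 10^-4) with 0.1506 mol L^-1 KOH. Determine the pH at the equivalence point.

n(HF) = 0.3864 x 0.01721 = 0.006650 mol; V(KOH) at equivalence = 0.006650/0.1506 = 0.04416 L.
At equivalence all the acid is converted to F-; total volume = 0.01721 + 0.04416 = 0.06137 L, so [F-] = 0.006650/0.06137 = 0.1084 M.
Kb = Kw/Ka = 1.0e-14 / 6.8 x 10^-4 = 1.47e-11.
[OH^-] = sqrt(Kb x [F-]) = sqrt(1.47e-11 x 0.1084) = 1.26e-6 M.
pOH = 5.90, so pH = 14.00 - 5.90 = 8.10.

8.10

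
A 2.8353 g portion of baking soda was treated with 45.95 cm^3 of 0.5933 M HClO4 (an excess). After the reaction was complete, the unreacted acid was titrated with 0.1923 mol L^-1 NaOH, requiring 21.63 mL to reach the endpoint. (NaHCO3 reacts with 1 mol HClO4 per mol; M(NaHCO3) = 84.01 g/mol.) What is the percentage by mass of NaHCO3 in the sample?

Total n(HClO4) added = 0.5933 x 0.04595 = 0.02726 mol.
n(NaOH) used = 0.1923 x 0.02163 = 0.004159 mol, which equals the excess n(HClO4).
So n(HClO4) consumed by the sample = 0.02726 - 0.004159 = 0.02310 mol.
n(NaHCO3) = 0.02310 / 1 = 0.02310 mol.
mass NaHCO3 = 0.02310 x 84.01 = 1.941 g, so %NaHCO3 = 1.941/2.8353 x 100 = 68.5%.

68.5%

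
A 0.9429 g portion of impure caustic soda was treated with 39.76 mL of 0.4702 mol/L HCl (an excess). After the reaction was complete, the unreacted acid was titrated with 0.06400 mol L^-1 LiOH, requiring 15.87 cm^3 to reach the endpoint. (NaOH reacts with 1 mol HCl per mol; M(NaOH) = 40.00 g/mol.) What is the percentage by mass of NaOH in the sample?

Total n(HCl) added = 0.4702 x 0.03976 = 0.01870 mol.
n(LiOH) used = 0.06400 x 0.01587 = 0.001016 mol, which equals the excess n(HCl).
So n(HCl) consumed by the sample = 0.01870 - 0.001016 = 0.01768 mol.
n(NaOH) = 0.01768 / 1 = 0.01768 mol.
mass NaOH = 0.01768 x 40.00 = 0.7072 g, so %NaOH = 0.7072/0.9429 x 100 = 75.0%.

75.0%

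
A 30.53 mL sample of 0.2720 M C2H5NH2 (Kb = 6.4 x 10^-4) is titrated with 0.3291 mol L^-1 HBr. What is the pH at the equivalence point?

5.82

n(C2H5NH2) = 0.2720 x 0.03053 = 0.008304 mol; V(HBr) at equivalence = 0.008304/0.3291 = 0.02523 L.
At equivalence the base is fully converted to C2H5NH3+; total volume = 0.05576 L, so [C2H5NH3+] = 0.008304/0.05576 = 0.1489 M.
Ka(C2H5NH3+) = Kw/Kb = 1.0e-14 / 6.4 x 10^-4 = 1.56e-11.
[H^+] = sqrt(Ka x [C2H5NH3+]) = sqrt(1.56e-11 x 0.1489) = 1.53e-6 M.
pH = -log(1.53e-6) = 5.82.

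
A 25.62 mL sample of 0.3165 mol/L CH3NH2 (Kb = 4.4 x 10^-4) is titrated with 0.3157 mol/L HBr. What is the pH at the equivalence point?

5.72

n(CH3NH2) = 0.3165 x 0.02562 = 0.008109 mol; V(HBr) at equivalence = 0.008109/0.3157 = 0.02568 L.
At equivalence the base is fully converted to CH3NH3+; total volume = 0.05130 L, so [CH3NH3+] = 0.008109/0.05130 = 0.1580 M.
Ka(CH3NH3+) = Kw/Kb = 1.0e-14 / 4.4 x 10^-4 = 2.27e-11.
[H^+] = sqrt(Ka x [CH3NH3+]) = sqrt(2.27e-11 x 0.1580) = 1.90e-6 M.
pH = -log(1.90e-6) = 5.72.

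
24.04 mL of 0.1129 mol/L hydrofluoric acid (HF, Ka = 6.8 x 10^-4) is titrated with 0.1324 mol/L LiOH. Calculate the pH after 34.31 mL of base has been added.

n(acid) = 0.1129 x 0.02404 = 0.002714 mol; n(LiOH) added = 0.1324 x 0.03431 = 0.004543 mol.
Base is in excess by 0.004543 - 0.002714 = 0.001829 mol in a total volume of 0.05835 L.
[OH^-] = 0.001829/0.05835 = 0.03134 M, so pOH = 1.50 and pH = 14.00 - 1.50 = 12.50.

12.50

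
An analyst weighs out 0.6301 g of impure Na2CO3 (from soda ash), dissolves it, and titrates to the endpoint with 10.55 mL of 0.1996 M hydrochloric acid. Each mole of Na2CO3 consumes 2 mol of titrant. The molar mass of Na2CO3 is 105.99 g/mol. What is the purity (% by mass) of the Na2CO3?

n(HCl) = 0.1996 x 0.01055 = 0.002106 mol.
n(Na2CO3) = 0.002106 / 2 = 0.001053 mol.
mass of Na2CO3 = 0.001053 x 105.99 = 0.1116 g.
% purity = 0.1116 / 0.6301 x 100 = 17.7%.

17.7%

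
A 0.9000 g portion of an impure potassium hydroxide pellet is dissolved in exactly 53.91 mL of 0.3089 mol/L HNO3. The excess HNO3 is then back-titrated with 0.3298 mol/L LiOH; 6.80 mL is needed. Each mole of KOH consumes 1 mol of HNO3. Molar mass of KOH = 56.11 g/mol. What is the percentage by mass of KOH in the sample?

Total n(HNO3) added = 0.3089 x 0.05391 = 0.01665 mol.
n(LiOH) used = 0.3298 x 0.006800 = 0.002243 mol, which equals the excess n(HNO3).
So n(HNO3) consumed by the sample = 0.01665 - 0.002243 = 0.01441 mol.
n(KOH) = 0.01441 / 1 = 0.01441 mol.
mass KOH = 0.01441 x 56.11 = 0.8086 g, so %KOH = 0.8086/0.9000 x 100 = 89.8%.

89.8%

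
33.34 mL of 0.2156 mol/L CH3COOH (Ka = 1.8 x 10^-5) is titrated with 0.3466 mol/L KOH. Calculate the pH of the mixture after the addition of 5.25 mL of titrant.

Initial n(CH3COOH) = 0.2156 x 0.03334 = 0.007188 mol.
n(KOH) added = 0.3466 x 0.005250 = 0.001820 mol, converting that many moles of CH3COOH to CH3COO-.
Remaining n(CH3COOH) = 0.005368 mol; n(CH3COO-) = 0.001820 mol.
By Henderson-Hasselbalch, pH = pKa + log([A^-]/[HA]) = 4.74 + log(0.001820/0.005368) = 4.74 + (-0.47) = 4.27.

4.27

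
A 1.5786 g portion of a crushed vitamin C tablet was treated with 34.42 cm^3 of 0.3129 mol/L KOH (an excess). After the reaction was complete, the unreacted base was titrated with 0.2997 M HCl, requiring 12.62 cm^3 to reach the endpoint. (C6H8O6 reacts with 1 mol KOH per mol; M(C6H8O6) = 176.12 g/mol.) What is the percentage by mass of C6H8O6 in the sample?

78.0%

Total n(KOH) added = 0.3129 x 0.03442 = 0.01077 mol.
n(HCl) used = 0.2997 x 0.01262 = 0.003782 mol, which equals the excess n(KOH).
So n(KOH) consumed by the sample = 0.01077 - 0.003782 = 0.006988 mol.
n(C6H8O6) = 0.006988 / 1 = 0.006988 mol.
mass C6H8O6 = 0.006988 x 176.12 = 1.231 g, so %C6H8O6 = 1.231/1.5786 x 100 = 78.0%.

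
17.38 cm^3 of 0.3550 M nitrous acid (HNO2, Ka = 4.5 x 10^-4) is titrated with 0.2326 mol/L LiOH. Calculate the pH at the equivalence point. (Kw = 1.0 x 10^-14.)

n(HNO2) = 0.3550 x 0.01738 = 0.006170 mol; V(LiOH) at equivalence = 0.006170/0.2326 = 0.02653 L.
At equivalence all the acid is converted to NO2-; total volume = 0.01738 + 0.02653 = 0.04391 L, so [NO2-] = 0.006170/0.04391 = 0.1405 M.
Kb = Kw/Ka = 1.0e-14 / 4.5 x 10^-4 = 2.22e-11.
[OH^-] = sqrt(Kb x [NO2-]) = sqrt(2.22e-11 x 0.1405) = 1.77e-6 M.
pOH = 5.75, so pH = 14.00 - 5.75 = 8.25.

8.25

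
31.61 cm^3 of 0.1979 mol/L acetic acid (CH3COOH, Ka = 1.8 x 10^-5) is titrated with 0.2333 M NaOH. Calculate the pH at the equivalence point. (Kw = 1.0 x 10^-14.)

n(CH3COOH) = 0.1979 x 0.03161 = 0.006256 mol; V(NaOH) at equivalence = 0.006256/0.2333 = 0.02681 L.
At equivalence all the acid is converted to CH3COO-; total volume = 0.03161 + 0.02681 = 0.05842 L, so [CH3COO-] = 0.006256/0.05842 = 0.1071 M.
Kb = Kw/Ka = 1.0e-14 / 1.8 x 10^-5 = 5.56e-10.
[OH^-] = sqrt(Kb x [CH3COO-]) = sqrt(5.56e-10 x 0.1071) = 7.71e-6 M.
pOH = 5.11, so pH = 14.00 - 5.11 = 8.89.

8.89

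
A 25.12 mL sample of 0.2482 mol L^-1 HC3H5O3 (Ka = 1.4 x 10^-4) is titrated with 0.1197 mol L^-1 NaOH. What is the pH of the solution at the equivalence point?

8.38

n(HC3H5O3) = 0.2482 x 0.02512 = 0.006235 mol; V(NaOH) at equivalence = 0.006235/0.1197 = 0.05209 L.
At equivalence all the acid is converted to C3H5O3-; total volume = 0.02512 + 0.05209 = 0.07721 L, so [C3H5O3-] = 0.006235/0.07721 = 0.08075 M.
Kb = Kw/Ka = 1.0e-14 / 1.4 x 10^-4 = 7.14e-11.
[OH^-] = sqrt(Kb x [C3H5O3-]) = sqrt(7.14e-11 x 0.08075) = 2.40e-6 M.
pOH = 5.62, so pH = 14.00 - 5.62 = 8.38.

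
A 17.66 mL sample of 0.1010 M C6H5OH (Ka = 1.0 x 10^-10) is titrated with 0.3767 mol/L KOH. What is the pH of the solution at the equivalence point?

n(C6H5OH) = 0.1010 x 0.01766 = 0.001784 mol; V(KOH) at equivalence = 0.001784/0.3767 = 0.004735 L.
At equivalence all the acid is converted to C6H5O-; total volume = 0.01766 + 0.004735 = 0.02239 L, so [C6H5O-] = 0.001784/0.02239 = 0.07965 M.
Kb = Kw/Ka = 1.0e-14 / 1.0 x 10^-10 = 0.000100.
[OH^-] = sqrt(Kb x [C6H5O-]) = sqrt(0.000100 x 0.07965) = 0.00282 M.
pOH = 2.55, so pH = 14.00 - 2.55 = 11.45.

11.45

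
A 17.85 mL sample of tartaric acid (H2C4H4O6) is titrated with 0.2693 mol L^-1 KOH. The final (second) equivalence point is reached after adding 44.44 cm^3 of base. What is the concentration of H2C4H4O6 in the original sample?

0.335 M

n(KOH) = 0.2693 x 0.04444 = 0.01197 mol.
At the final (second) equivalence point, 2 mol OH^- react per mol H2C4H4O6, so n(H2C4H4O6) = 0.01197 / 2 = 0.005984 mol.
[H2C4H4O6] = 0.005984 / 0.01785 L = 0.335 M.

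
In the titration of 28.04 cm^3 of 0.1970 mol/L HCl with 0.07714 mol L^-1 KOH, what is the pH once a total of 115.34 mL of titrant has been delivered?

12.37

n(acid) = 0.1970 x 0.02804 = 0.005524 mol; n(KOH) added = 0.07714 x 0.1153 = 0.008897 mol.
Base is in excess by 0.008897 - 0.005524 = 0.003373 mol in a total volume of 0.1434 L.
[OH^-] = 0.003373/0.1434 = 0.02353 M, so pOH = 1.63 and pH = 14.00 - 1.63 = 12.37.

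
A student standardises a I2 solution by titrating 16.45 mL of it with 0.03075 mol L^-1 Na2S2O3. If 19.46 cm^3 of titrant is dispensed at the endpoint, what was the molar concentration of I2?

0.0182 M

n(Na2S2O3) = 0.03075 x 0.01946 = 0.0005984 mol.
From the balanced equation, 2 mol Na2S2O3 reacts with 1 mol I2, so n(I2) = 0.0005984 x 1/2 = 0.0002992 mol.
[I2] = 0.0002992 / 0.01645 L = 0.0182 M.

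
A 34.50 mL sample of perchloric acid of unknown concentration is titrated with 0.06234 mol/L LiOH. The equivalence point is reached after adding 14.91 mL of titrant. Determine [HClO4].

0.0269 M

n(LiOH) delivered = 0.06234 x 0.01491 = 0.0009295 mol.
For a 1:1 reaction, n(HClO4) = 0.0009295 mol.
[HClO4] = 0.0009295 mol / 0.03450 L = 0.0269 M.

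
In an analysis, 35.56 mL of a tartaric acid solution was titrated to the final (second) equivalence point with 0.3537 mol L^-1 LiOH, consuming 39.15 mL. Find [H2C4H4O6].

0.195 M

n(LiOH) = 0.3537 x 0.03915 = 0.01385 mol.
At the final (second) equivalence point, 2 mol OH^- react per mol H2C4H4O6, so n(H2C4H4O6) = 0.01385 / 2 = 0.006924 mol.
[H2C4H4O6] = 0.006924 / 0.03556 L = 0.195 M.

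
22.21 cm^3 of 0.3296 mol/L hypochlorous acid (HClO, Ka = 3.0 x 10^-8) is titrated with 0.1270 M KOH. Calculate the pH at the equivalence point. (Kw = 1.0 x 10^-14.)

10.24

n(HClO) = 0.3296 x 0.02221 = 0.007320 mol; V(KOH) at equivalence = 0.007320/0.1270 = 0.05764 L.
At equivalence all the acid is converted to ClO-; total volume = 0.02221 + 0.05764 = 0.07985 L, so [ClO-] = 0.007320/0.07985 = 0.09168 M.
Kb = Kw/Ka = 1.0e-14 / 3.0 x 10^-8 = 3.33e-7.
[OH^-] = sqrt(Kb x [ClO-]) = sqrt(3.33e-7 x 0.09168) = 0.000175 M.
pOH = 3.76, so pH = 14.00 - 3.76 = 10.24.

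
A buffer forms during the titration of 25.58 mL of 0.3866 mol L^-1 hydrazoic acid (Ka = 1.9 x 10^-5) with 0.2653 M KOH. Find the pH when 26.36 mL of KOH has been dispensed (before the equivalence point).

5.10

Initial n(HN3) = 0.3866 x 0.02558 = 0.009889 mol.
n(KOH) added = 0.2653 x 0.02636 = 0.006993 mol, converting that many moles of HN3 to N3-.
Remaining n(HN3) = 0.002896 mol; n(N3-) = 0.006993 mol.
By Henderson-Hasselbalch, pH = pKa + log([A^-]/[HA]) = 4.72 + log(0.006993/0.002896) = 4.72 + (+0.38) = 5.10.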